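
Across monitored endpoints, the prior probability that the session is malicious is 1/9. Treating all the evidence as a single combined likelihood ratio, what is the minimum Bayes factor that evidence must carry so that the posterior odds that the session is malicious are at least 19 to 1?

Prior odds = (1/9)/(8/9) = 0.125.
Target odds = 19.
Required Bayes factor = 19 ÷ 0.125 = 152.

152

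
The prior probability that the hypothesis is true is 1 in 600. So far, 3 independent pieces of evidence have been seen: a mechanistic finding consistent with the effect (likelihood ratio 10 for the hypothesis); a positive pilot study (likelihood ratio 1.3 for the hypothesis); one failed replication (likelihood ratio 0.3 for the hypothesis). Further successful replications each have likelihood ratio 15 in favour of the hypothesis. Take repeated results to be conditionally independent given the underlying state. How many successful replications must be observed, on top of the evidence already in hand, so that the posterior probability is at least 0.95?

Prior odds = (1/600)/(599/600) = 1/599.
Combined Bayes factor of the evidence already in hand = 10 × 1.3 × 0.3 = 3.9.
Odds after that evidence = (1/599) × 3.9 = 39/5990.
Target odds = 0.95/0.05 = 19.
Need 15ⁿ ≥ 19 ÷ (39/5990) = 113810/39.
15² = 225 falls short of 113810/39 but 15³ = 3375 reaches it, so n = 3.

3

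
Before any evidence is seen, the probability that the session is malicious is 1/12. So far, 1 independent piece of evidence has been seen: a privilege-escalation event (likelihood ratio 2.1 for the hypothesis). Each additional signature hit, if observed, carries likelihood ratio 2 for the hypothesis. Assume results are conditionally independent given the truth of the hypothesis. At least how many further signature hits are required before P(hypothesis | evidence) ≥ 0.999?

Prior odds = (1/12)/(11/12) = 1/11.
Bayes factor of the evidence already in hand = 2.1.
Odds after that evidence = (1/11) × 2.1 = 21/110.
Target odds = 0.999/0.001 = 999.
Need 2ⁿ ≥ 999 ÷ (21/110) = 36630/7.
2¹² = 4096 falls short of 36630/7 but 2¹³ = 8192 reaches it, so n = 13.

13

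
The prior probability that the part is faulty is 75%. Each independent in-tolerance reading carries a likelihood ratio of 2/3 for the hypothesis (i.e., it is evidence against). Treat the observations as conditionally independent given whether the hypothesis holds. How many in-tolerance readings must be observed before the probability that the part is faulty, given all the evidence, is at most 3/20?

Prior odds: 0.75 ÷ 0.25 = 3.
Likelihood ratio per in-tolerance reading = 2/3.
Target posterior odds = 0.15/0.85 = 3/17.
Need 3 × (2/3)ⁿ ≤ 3/17, i.e. (2/3)ⁿ ≤ 1/17.
(2/3)⁶ = 64/729 is still above 1/17 but (2/3)⁷ = 128/2187 is at or below it, so n = 7.

7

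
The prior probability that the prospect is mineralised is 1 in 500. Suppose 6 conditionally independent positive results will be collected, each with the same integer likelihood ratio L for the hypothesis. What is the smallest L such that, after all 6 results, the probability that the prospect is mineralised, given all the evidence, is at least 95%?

Prior odds = 0.002/0.998 = 1/499.
Target odds = 0.95/0.05 = 19.
Need L⁶ ≥ 19 ÷ (1/499) = 9481.
4⁶ = 4096 < 9481 ≤ 15625 = 5⁶, so L = 5.

5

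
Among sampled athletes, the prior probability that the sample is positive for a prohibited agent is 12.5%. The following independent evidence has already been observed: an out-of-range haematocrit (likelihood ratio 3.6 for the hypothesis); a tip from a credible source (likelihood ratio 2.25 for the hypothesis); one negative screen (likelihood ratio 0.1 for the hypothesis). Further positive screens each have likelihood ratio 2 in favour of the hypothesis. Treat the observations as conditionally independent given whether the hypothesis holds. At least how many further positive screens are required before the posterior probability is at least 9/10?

Prior odds = 0.125/0.875 = 1/7.
Combined Bayes factor of the evidence already in hand = 3.6 × 2.25 × 0.1 = 0.81.
Odds after that evidence = (1/7) × 0.81 = 81/700.
Target odds = 0.9/0.1 = 9.
Need 2ⁿ ≥ 9 ÷ (81/700) = 700/9.
2⁶ = 64 falls short of 700/9 but 2⁷ = 128 reaches it, so n = 7.

7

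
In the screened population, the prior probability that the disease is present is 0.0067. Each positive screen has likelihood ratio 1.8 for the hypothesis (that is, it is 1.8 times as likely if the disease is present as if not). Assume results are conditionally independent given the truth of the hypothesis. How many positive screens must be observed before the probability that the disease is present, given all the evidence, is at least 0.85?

Prior odds: 0.0067 ÷ 0.9933 = 67/9933.
Likelihood ratio per positive screen = 1.8.
Target posterior odds = 0.85/0.15 = 17/3.
Need (67/9933) × 1.8ⁿ ≥ 17/3, i.e. 1.8ⁿ ≥ 56287/67.
1.8¹¹ ≈642.684 falls short of 56287/67 but 1.8¹² ≈1156.83 reaches it, so n = 12.

12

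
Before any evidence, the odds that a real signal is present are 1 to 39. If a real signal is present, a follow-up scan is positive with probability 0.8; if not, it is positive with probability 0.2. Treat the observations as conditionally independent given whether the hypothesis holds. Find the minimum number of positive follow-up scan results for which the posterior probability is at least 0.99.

Prior odds = 1/39.
Likelihood ratio of a positive = 0.8/0.2 = 4.
Target posterior odds = 0.99/0.01 = 99.
Need (1/39) × 4ⁿ ≥ 99, i.e. 4ⁿ ≥ 3861.
4⁵ = 1024 falls short of 3861 but 4⁶ = 4096 reaches it, so n = 6.

6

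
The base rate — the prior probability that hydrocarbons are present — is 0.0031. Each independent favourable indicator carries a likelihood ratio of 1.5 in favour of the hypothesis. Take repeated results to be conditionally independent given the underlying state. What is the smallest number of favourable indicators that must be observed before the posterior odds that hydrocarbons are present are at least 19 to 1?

Prior odds = 0.0031/0.9969 = 31/9969.
Likelihood ratio per favourable indicator = 1.5.
Target odds = 19.
Need (31/9969) × 1.5ⁿ ≥ 19, i.e. 1.5ⁿ ≥ 189411/31.
1.5²¹ ≈4987.89 falls short of 189411/31 but 1.5²² ≈7481.83 reaches it, so n = 22.

22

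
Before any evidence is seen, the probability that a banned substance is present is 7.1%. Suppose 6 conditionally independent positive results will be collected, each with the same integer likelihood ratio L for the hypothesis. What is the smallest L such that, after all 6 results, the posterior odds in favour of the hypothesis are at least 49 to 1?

3

Prior odds = 0.071/0.929 = 71/929.
Target odds = 49.
Need L⁶ ≥ 49 ÷ (71/929) = 45521/71.
2⁶ = 64 < 45521/71 ≤ 729 = 3⁶, so L = 3.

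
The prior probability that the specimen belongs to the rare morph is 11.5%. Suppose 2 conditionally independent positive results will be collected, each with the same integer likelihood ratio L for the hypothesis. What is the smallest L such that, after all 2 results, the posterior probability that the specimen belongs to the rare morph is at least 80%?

Prior odds = 0.115/0.885 = 23/177.
Target odds = 0.8/0.2 = 4.
Need L² ≥ 4 ÷ (23/177) = 708/23.
5² = 25 < 708/23 ≤ 36 = 6², so L = 6.

6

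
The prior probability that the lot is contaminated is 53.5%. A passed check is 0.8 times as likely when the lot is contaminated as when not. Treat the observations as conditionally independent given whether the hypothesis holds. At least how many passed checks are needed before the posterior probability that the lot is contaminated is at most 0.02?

19

Prior odds = 0.535/0.465 = 107/93.
Likelihood ratio per passed check = 0.8.
Target posterior odds = 0.02/0.98 = 1/49.
Need (107/93) × 0.8ⁿ ≤ 1/49, i.e. 0.8ⁿ ≤ 93/5243.
0.8¹⁸ ≈0.0180144 is still above 93/5243 but 0.8¹⁹ ≈0.0144115 is at or below it, so n = 19.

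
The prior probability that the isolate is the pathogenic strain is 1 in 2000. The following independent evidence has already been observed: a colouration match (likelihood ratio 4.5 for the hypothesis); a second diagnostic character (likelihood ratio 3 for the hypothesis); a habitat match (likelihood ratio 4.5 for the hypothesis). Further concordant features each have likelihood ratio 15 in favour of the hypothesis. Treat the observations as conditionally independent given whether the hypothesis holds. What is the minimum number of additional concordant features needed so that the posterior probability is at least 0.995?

4

Prior odds = 0.0005/0.9995 = 1/1999.
Combined Bayes factor of the evidence already in hand = 4.5 × 3 × 4.5 = 60.75.
Odds after that evidence = (1/1999) × 60.75 = 243/7996.
Target odds = 0.995/0.005 = 199.
Need 15ⁿ ≥ 199 ÷ (243/7996) = 1591204/243.
15³ = 3375 falls short of 1591204/243 but 15⁴ = 50625 reaches it, so n = 4.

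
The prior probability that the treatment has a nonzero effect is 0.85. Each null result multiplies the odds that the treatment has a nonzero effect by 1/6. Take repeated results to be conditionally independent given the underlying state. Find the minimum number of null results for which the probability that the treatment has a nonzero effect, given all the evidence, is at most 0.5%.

Prior odds: 0.85 ÷ 0.15 = 17/3.
Likelihood ratio per null result = 1/6.
Target posterior odds = 0.005/0.995 = 1/199.
Need (17/3) × (1/6)ⁿ ≤ 1/199, i.e. (1/6)ⁿ ≤ 3/3383.
(1/6)³ = 1/216 is still above 3/3383 but (1/6)⁴ = 1/1296 is at or below it, so n = 4.

4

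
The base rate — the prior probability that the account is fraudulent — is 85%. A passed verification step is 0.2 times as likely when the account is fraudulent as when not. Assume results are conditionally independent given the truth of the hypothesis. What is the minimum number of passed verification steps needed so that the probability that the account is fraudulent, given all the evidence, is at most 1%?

Prior odds = 0.85/0.15 = 17/3.
Likelihood ratio per passed verification step = 0.2.
Target posterior odds = 0.01/0.99 = 1/99.
Require 0.2ⁿ ≤ 1/99 ÷ (17/3) = 1/561.
0.2³ = 0.008 is still above 1/561 but 0.2⁴ = 0.0016 is at or below it, so n = 4.

4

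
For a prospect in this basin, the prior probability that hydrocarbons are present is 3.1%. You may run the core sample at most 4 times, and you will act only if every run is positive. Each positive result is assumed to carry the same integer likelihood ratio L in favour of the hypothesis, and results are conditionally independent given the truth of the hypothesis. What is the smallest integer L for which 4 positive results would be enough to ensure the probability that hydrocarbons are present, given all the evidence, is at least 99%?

8

Prior odds = 0.031/0.969 = 31/969.
Target odds = 0.99/0.01 = 99.
Need L⁴ ≥ 99 ÷ (31/969) = 95931/31.
7⁴ = 2401 < 95931/31 ≤ 4096 = 8⁴, so L = 8.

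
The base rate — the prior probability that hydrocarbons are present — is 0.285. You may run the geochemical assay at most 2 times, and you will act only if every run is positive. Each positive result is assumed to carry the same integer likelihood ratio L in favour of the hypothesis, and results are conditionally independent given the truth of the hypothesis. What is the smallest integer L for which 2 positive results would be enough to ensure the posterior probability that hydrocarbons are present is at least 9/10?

5

Prior odds = 0.285/0.715 = 57/143.
Target odds = 0.9/0.1 = 9.
Need L² ≥ 9 ÷ (57/143) = 429/19.
4² = 16 < 429/19 ≤ 25 = 5², so L = 5.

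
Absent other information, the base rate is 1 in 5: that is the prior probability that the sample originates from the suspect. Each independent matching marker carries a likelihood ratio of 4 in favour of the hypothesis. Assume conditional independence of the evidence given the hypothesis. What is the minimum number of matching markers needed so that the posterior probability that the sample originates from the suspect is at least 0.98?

4

Prior odds: 0.2 ÷ 0.8 = 0.25.
Likelihood ratio per matching marker = 4.
Target posterior odds = 0.98/0.02 = 49.
Require 4ⁿ ≥ 49 ÷ 0.25 = 196.
4³ = 64 falls short of 196 but 4⁴ = 256 reaches it, so n = 4.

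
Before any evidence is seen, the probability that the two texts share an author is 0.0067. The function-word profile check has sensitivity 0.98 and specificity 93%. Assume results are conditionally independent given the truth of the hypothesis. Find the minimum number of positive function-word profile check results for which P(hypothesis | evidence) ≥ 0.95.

4

Prior odds: 0.0067 ÷ 0.9933 = 67/9933.
False-positive rate = 1 − 0.93 = 0.07; likelihood ratio of a positive = 0.98/0.07 = 14.
Target posterior odds = 0.95/0.05 = 19.
Require 14ⁿ ≥ 19 ÷ (67/9933) = 188727/67.
14³ = 2744 falls short of 188727/67 but 14⁴ = 38416 reaches it, so n = 4.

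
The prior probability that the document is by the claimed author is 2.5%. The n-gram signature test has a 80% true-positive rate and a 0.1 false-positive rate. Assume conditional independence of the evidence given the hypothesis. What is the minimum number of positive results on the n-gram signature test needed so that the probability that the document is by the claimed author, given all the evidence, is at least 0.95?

Prior odds = 0.025/0.975 = 1/39.
Likelihood ratio of a positive result = 0.8/0.1 = 8.
Target posterior odds = 0.95/0.05 = 19.
Need (1/39) × 8ⁿ ≥ 19, i.e. 8ⁿ ≥ 741.
8³ = 512 falls short of 741 but 8⁴ = 4096 reaches it, so n = 4.

4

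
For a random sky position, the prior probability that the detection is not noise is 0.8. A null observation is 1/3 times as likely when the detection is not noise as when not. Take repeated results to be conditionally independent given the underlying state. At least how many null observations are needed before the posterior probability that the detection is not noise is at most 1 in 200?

7

Prior odds = 0.8/0.2 = 4.
Likelihood ratio per null observation = 1/3.
Target posterior odds = 0.005/0.995 = 1/199.
Need 4 × (1/3)ⁿ ≤ 1/199, i.e. (1/3)ⁿ ≤ 1/796.
(1/3)⁶ = 1/729 is still above 1/796 but (1/3)⁷ = 1/2187 is at or below it, so n = 7.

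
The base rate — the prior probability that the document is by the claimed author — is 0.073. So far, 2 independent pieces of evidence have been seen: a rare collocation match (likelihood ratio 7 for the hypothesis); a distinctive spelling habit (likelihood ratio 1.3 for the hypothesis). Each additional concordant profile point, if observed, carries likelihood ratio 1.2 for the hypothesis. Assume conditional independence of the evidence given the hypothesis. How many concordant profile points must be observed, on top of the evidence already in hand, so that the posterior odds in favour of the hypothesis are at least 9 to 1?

14

Prior odds = 0.073/0.927 = 73/927.
Combined Bayes factor of the evidence already in hand = 7 × 1.3 = 9.1.
Odds after that evidence = (73/927) × 9.1 = 6643/9270.
Target odds = 9.
Need 1.2ⁿ ≥ 9 ÷ (6643/9270) = 83430/6643.
1.2¹³ ≈10.6993 falls short of 83430/6643 but 1.2¹⁴ ≈12.8392 reaches it, so n = 14.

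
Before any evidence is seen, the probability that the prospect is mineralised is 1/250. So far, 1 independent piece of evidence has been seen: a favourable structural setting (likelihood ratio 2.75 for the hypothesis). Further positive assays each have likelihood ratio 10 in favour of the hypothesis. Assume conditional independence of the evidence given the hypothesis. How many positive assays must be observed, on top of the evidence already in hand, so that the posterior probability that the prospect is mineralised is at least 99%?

4

Prior odds = 0.004/0.996 = 1/249.
Bayes factor of the evidence already in hand = 2.75.
Odds after that evidence = (1/249) × 2.75 = 11/996.
Target odds = 0.99/0.01 = 99.
Need 10ⁿ ≥ 99 ÷ (11/996) = 8964.
10³ = 1000 falls short of 8964 but 10⁴ = 10000 reaches it, so n = 4.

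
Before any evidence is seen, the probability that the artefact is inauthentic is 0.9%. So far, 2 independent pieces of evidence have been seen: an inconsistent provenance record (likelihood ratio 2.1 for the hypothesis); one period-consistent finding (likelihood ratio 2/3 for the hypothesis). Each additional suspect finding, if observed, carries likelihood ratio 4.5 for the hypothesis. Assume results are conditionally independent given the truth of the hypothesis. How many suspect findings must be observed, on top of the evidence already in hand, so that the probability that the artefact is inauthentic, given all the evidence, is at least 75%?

4

Prior odds = 0.009/0.991 = 9/991.
Combined Bayes factor of the evidence already in hand = 2.1 × (2/3) = 1.4.
Odds after that evidence = (9/991) × 1.4 = 63/4955.
Target odds = 0.75/0.25 = 3.
Need 4.5ⁿ ≥ 3 ÷ (63/4955) = 4955/21.
4.5³ = 91.125 falls short of 4955/21 but 4.5⁴ = 410.0625 reaches it, so n = 4.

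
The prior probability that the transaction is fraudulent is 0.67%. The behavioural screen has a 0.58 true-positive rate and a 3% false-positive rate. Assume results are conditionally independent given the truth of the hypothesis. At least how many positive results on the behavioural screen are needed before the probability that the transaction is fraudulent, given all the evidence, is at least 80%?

3

Prior odds: 0.0067 ÷ 0.9933 = 67/9933.
Likelihood ratio of a positive result = 0.58/0.03 = 58/3.
Target posterior odds = 0.8/0.2 = 4.
Need (67/9933) × (58/3)ⁿ ≥ 4, i.e. (58/3)ⁿ ≥ 39732/67.
(58/3)² = 3364/9 falls short of 39732/67 but (58/3)³ = 195112/27 reaches it, so n = 3.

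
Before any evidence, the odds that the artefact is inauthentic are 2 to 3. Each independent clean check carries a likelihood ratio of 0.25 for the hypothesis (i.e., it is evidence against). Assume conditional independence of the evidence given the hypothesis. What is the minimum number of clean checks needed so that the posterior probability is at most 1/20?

2

Prior odds = 2/3.
Likelihood ratio per clean check = 0.25.
Target odds: 0.05 ÷ 0.95 = 1/19.
Need (2/3) × 0.25ⁿ ≤ 1/19, i.e. 0.25ⁿ ≤ 3/38.
0.25¹ = 0.25 is still above 3/38 but 0.25² = 0.0625 is at or below it, so n = 2.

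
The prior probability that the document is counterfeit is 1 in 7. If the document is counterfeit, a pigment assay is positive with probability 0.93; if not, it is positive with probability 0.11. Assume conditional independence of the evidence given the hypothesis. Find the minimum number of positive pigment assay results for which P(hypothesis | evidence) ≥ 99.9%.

Prior odds: (1/7) ÷ (6/7) = 1/6.
Likelihood ratio of a positive = 0.93/0.11 = 93/11.
Target posterior odds = 0.999/0.001 = 999.
Need (1/6) × (93/11)ⁿ ≥ 999, i.e. (93/11)ⁿ ≥ 5994.
(93/11)⁴ = 74805201/14641 falls short of 5994 but (93/11)⁵ ≈43196.8 reaches it, so n = 5.

5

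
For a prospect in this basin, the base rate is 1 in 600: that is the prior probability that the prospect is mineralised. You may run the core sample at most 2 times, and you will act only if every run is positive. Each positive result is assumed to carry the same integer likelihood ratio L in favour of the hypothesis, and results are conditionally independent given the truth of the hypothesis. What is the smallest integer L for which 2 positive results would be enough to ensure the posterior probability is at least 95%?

107

Prior odds = (1/600)/(599/600) = 1/599.
Target odds = 0.95/0.05 = 19.
Need L² ≥ 19 ÷ (1/599) = 11381.
106² = 11236 < 11381 ≤ 11449 = 107², so L = 107.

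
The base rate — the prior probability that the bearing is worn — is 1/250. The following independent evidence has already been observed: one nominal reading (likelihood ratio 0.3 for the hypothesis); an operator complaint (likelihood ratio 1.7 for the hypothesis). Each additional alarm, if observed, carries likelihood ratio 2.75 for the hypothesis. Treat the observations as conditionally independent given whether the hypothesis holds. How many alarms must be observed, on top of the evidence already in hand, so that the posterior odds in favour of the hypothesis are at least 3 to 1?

8

Prior odds = 0.004/0.996 = 1/249.
Combined Bayes factor of the evidence already in hand = 0.3 × 1.7 = 0.51.
Odds after that evidence = (1/249) × 0.51 = 17/8300.
Target odds = 3.
Need 2.75ⁿ ≥ 3 ÷ (17/8300) = 24900/17.
2.75⁷ = 19487171/16384 falls short of 24900/17 but 2.75⁸ = 214358881/65536 reaches it, so n = 8.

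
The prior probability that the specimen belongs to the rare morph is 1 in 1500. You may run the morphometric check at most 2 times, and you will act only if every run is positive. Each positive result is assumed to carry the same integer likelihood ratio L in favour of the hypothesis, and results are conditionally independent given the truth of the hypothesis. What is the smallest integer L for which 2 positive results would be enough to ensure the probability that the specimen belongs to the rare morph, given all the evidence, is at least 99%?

Prior odds = (1/1500)/(1499/1500) = 1/1499.
Target odds = 0.99/0.01 = 99.
Need L² ≥ 99 ÷ (1/1499) = 148401.
385² = 148225 < 148401 ≤ 148996 = 386², so L = 386.

386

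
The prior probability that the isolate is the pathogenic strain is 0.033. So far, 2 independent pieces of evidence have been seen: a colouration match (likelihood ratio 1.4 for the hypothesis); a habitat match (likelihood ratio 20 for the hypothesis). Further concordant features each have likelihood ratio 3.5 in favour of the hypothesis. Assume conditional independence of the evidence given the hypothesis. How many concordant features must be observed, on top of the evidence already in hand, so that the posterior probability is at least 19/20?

Prior odds = 0.033/0.967 = 33/967.
Combined Bayes factor of the evidence already in hand = 1.4 × 20 = 28.
Odds after that evidence = (33/967) × 28 = 924/967.
Target odds = 0.95/0.05 = 19.
Need 3.5ⁿ ≥ 19 ÷ (924/967) = 18373/924.
3.5² = 12.25 falls short of 18373/924 but 3.5³ = 42.875 reaches it, so n = 3.

3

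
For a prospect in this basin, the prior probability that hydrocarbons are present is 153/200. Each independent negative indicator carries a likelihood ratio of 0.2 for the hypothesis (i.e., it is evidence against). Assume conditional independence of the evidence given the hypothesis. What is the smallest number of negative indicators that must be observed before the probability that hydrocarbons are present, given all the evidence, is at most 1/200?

5

Prior odds: 0.765 ÷ 0.235 = 153/47.
Likelihood ratio per negative indicator = 0.2.
Target odds: 0.005 ÷ 0.995 = 1/199.
Need (153/47) × 0.2ⁿ ≤ 1/199, i.e. 0.2ⁿ ≤ 47/30447.
0.2⁴ = 0.0016 is still above 47/30447 but 0.2⁵ = 0.00032 is at or below it, so n = 5.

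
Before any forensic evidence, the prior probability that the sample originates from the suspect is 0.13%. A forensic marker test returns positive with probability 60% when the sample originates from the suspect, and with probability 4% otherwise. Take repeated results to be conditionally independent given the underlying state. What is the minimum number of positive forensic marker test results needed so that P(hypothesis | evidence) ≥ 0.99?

5

Prior odds: 0.0013 ÷ 0.9987 = 13/9987.
Likelihood ratio of a positive result = 0.6/0.04 = 15.
Target odds: 0.99 ÷ 0.01 = 99.
Need (13/9987) × 15ⁿ ≥ 99, i.e. 15ⁿ ≥ 988713/13.
15⁴ = 50625 falls short of 988713/13 but 15⁵ = 759375 reaches it, so n = 5.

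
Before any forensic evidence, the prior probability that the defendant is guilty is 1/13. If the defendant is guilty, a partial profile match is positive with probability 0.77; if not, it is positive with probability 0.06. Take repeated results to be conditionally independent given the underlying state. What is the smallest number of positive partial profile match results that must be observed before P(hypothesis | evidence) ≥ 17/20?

2

Prior odds = (1/13)/(12/13) = 1/12.
Likelihood ratio of a positive = 0.77/0.06 = 77/6.
Target odds: 0.85 ÷ 0.15 = 17/3.
Require (77/6)ⁿ ≥ 17/3 ÷ (1/12) = 68.
(77/6)¹ = 77/6 falls short of 68 but (77/6)² = 5929/36 reaches it, so n = 2.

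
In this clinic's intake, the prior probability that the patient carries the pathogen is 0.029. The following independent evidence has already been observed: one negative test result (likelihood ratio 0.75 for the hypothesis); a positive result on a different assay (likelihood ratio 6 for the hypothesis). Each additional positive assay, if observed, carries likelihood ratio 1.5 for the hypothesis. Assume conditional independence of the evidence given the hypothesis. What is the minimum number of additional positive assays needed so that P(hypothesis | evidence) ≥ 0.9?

Prior odds = 0.029/0.971 = 29/971.
Combined Bayes factor of the evidence already in hand = 0.75 × 6 = 4.5.
Odds after that evidence = (29/971) × 4.5 = 261/1942.
Target odds = 0.9/0.1 = 9.
Need 1.5ⁿ ≥ 9 ÷ (261/1942) = 1942/29.
1.5¹⁰ = 59049/1024 falls short of 1942/29 but 1.5¹¹ = 177147/2048 reaches it, so n = 11.

11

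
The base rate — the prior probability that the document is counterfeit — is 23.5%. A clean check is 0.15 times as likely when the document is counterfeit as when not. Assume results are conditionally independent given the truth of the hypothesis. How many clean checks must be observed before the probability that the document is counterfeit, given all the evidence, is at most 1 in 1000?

Prior odds = 0.235/0.765 = 47/153.
Likelihood ratio per clean check = 0.15.
Target posterior odds = 0.001/0.999 = 1/999.
Require 0.15ⁿ ≤ 1/999 ÷ (47/153) = 17/5217.
0.15³ = 0.003375 is still above 17/5217 but 0.15⁴ = 81/160000 is at or below it, so n = 4.

4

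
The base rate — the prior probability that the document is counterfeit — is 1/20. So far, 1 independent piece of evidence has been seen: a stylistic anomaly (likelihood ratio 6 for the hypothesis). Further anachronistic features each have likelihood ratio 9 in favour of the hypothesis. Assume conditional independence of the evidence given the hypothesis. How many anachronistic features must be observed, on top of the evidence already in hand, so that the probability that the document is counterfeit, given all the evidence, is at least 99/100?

Prior odds = 0.05/0.95 = 1/19.
Bayes factor of the evidence already in hand = 6.
Odds after that evidence = (1/19) × 6 = 6/19.
Target odds = 0.99/0.01 = 99.
Need 9ⁿ ≥ 99 ÷ (6/19) = 313.5.
9² = 81 falls short of 313.5 but 9³ = 729 reaches it, so n = 3.

3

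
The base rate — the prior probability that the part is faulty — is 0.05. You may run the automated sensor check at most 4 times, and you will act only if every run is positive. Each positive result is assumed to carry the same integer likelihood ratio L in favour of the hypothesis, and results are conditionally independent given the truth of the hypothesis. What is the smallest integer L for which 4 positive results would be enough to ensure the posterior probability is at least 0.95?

Prior odds = 0.05/0.95 = 1/19.
Target odds = 0.95/0.05 = 19.
Need L⁴ ≥ 19 ÷ (1/19) = 361.
4⁴ = 256 < 361 ≤ 625 = 5⁴, so L = 5.

5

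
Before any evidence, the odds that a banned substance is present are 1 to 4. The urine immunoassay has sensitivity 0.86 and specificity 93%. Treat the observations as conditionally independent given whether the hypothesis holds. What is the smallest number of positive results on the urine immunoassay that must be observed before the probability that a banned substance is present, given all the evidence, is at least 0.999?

4

Prior odds = 0.25.
False-positive rate = 1 − 0.93 = 0.07; likelihood ratio of a positive = 0.86/0.07 = 86/7.
Target odds: 0.999 ÷ 0.001 = 999.
Need 0.25 × (86/7)ⁿ ≥ 999, i.e. (86/7)ⁿ ≥ 3996.
(86/7)³ = 636056/343 falls short of 3996 but (86/7)⁴ = 54700816/2401 reaches it, so n = 4.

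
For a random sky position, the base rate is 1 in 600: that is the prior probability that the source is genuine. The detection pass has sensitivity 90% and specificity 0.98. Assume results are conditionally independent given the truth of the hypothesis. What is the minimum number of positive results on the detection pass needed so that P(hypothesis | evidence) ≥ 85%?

3

Prior odds = (1/600)/(599/600) = 1/599.
False-positive rate = 1 − 0.98 = 0.02; likelihood ratio of a positive = 0.9/0.02 = 45.
Target odds: 0.85 ÷ 0.15 = 17/3.
Require 45ⁿ ≥ 17/3 ÷ (1/599) = 10183/3.
45² = 2025 falls short of 10183/3 but 45³ = 91125 reaches it, so n = 3.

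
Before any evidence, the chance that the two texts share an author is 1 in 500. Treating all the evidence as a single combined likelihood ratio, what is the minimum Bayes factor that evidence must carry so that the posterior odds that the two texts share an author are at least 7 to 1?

Prior odds = 0.002/0.998 = 1/499.
Target odds = 7.
Required Bayes factor = 7 ÷ (1/499) = 3493.

3493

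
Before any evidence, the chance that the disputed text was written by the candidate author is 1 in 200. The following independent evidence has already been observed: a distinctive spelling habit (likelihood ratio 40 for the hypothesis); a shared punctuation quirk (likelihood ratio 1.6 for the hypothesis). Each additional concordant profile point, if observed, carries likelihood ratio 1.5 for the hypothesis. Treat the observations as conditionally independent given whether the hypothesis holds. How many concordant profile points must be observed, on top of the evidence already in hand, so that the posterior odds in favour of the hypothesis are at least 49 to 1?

13

Prior odds = 0.005/0.995 = 1/199.
Combined Bayes factor of the evidence already in hand = 40 × 1.6 = 64.
Odds after that evidence = (1/199) × 64 = 64/199.
Target odds = 49.
Need 1.5ⁿ ≥ 49 ÷ (64/199) = 152.359375.
1.5¹² = 531441/4096 falls short of 152.359375 but 1.5¹³ = 1594323/8192 reaches it, so n = 13.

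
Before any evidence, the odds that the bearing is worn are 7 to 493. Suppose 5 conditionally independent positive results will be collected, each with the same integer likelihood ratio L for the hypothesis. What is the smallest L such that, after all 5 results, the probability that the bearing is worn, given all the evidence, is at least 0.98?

6

Prior odds = 7/493.
Target odds = 0.98/0.02 = 49.
Need L⁵ ≥ 49 ÷ (7/493) = 3451.
5⁵ = 3125 < 3451 ≤ 7776 = 6⁵, so L = 6.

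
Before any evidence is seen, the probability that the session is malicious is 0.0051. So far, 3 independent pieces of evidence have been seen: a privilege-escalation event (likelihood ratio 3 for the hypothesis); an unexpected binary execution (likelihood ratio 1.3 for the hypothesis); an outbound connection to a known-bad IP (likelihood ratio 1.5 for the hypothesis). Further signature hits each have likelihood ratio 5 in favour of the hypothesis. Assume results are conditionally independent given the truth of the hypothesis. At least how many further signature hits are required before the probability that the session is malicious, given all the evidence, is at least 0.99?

Prior odds = 0.0051/0.9949 = 51/9949.
Combined Bayes factor of the evidence already in hand = 3 × 1.3 × 1.5 = 5.85.
Odds after that evidence = (51/9949) × 5.85 = 5967/198980.
Target odds = 0.99/0.01 = 99.
Need 5ⁿ ≥ 99 ÷ (5967/198980) = 2188780/663.
5⁵ = 3125 falls short of 2188780/663 but 5⁶ = 15625 reaches it, so n = 6.

6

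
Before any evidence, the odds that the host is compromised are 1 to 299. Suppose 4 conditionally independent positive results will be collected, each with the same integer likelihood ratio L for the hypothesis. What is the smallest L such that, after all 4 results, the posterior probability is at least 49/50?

Prior odds = 1/299.
Target odds = 0.98/0.02 = 49.
Need L⁴ ≥ 49 ÷ (1/299) = 14651.
11⁴ = 14641 < 14651 ≤ 20736 = 12⁴, so L = 12.

12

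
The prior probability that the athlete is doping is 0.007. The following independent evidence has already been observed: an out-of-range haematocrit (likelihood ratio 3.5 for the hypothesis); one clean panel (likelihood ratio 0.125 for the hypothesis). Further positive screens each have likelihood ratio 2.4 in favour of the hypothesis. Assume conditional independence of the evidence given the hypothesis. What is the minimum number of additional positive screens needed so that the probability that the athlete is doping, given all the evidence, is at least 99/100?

12

Prior odds = 0.007/0.993 = 7/993.
Combined Bayes factor of the evidence already in hand = 3.5 × 0.125 = 0.4375.
Odds after that evidence = (7/993) × 0.4375 = 49/15888.
Target odds = 0.99/0.01 = 99.
Need 2.4ⁿ ≥ 99 ÷ (49/15888) = 1572912/49.
2.4¹¹ ≈15216.8 falls short of 1572912/49 but 2.4¹² ≈36520.3 reaches it, so n = 12.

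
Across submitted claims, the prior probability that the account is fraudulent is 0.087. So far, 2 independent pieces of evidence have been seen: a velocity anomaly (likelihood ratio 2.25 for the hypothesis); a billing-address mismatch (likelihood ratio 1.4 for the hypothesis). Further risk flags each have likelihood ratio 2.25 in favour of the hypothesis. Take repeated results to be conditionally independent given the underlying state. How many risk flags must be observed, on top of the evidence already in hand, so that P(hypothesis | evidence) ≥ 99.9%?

Prior odds = 0.087/0.913 = 87/913.
Combined Bayes factor of the evidence already in hand = 2.25 × 1.4 = 3.15.
Odds after that evidence = (87/913) × 3.15 = 5481/18260.
Target odds = 0.999/0.001 = 999.
Need 2.25ⁿ ≥ 999 ÷ (5481/18260) = 675620/203.
2.25¹⁰ ≈3325.26 falls short of 675620/203 but 2.25¹¹ ≈7481.83 reaches it, so n = 11.

11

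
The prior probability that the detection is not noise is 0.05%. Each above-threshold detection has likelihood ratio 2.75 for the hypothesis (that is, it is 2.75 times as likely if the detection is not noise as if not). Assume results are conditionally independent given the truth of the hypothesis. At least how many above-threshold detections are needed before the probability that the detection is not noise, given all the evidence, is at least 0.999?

15

Prior odds: 0.0005 ÷ 0.9995 = 1/1999.
Likelihood ratio per above-threshold detection = 2.75.
Target odds: 0.999 ÷ 0.001 = 999.
Need (1/1999) × 2.75ⁿ ≥ 999, i.e. 2.75ⁿ ≥ 1997001.
2.75¹⁴ ≈1.41468e+06 falls short of 1997001 but 2.75¹⁵ ≈3.89037e+06 reaches it, so n = 15.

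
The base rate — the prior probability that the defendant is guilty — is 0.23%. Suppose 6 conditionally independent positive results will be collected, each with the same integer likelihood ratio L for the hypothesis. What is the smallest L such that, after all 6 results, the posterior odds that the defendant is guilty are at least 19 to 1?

5

Prior odds = 0.0023/0.9977 = 23/9977.
Target odds = 19.
Need L⁶ ≥ 19 ÷ (23/9977) = 189563/23.
4⁶ = 4096 < 189563/23 ≤ 15625 = 5⁶, so L = 5.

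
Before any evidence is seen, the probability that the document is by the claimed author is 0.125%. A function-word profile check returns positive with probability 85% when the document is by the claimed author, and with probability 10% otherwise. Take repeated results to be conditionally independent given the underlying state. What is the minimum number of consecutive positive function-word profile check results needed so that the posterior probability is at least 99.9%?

Prior odds: 0.00125 ÷ 0.99875 = 1/799.
Likelihood ratio of a positive result = 0.85/0.1 = 8.5.
Target odds: 0.999 ÷ 0.001 = 999.
Need (1/799) × 8.5ⁿ ≥ 999, i.e. 8.5ⁿ ≥ 798201.
8.5⁶ = 24137569/64 falls short of 798201 but 8.5⁷ = 410338673/128 reaches it, so n = 7.

7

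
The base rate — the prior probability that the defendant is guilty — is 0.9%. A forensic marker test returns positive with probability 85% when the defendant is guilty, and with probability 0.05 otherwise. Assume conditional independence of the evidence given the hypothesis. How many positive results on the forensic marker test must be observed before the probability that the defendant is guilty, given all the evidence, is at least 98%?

Prior odds = 0.009/0.991 = 9/991.
Likelihood ratio of a positive result = 0.85/0.05 = 17.
Target odds: 0.98 ÷ 0.02 = 49.
Require 17ⁿ ≥ 49 ÷ (9/991) = 48559/9.
17³ = 4913 falls short of 48559/9 but 17⁴ = 83521 reaches it, so n = 4.

4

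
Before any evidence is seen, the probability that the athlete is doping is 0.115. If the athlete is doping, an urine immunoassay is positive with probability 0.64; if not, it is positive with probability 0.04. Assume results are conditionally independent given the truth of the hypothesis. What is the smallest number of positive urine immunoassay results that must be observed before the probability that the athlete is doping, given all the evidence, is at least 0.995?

Prior odds = 0.115/0.885 = 23/177.
Likelihood ratio of a positive = 0.64/0.04 = 16.
Target posterior odds = 0.995/0.005 = 199.
Need (23/177) × 16ⁿ ≥ 199, i.e. 16ⁿ ≥ 35223/23.
16² = 256 falls short of 35223/23 but 16³ = 4096 reaches it, so n = 3.

3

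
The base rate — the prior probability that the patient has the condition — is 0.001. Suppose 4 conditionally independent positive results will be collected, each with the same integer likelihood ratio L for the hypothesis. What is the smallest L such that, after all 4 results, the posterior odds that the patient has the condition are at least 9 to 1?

10

Prior odds = 0.001/0.999 = 1/999.
Target odds = 9.
Need L⁴ ≥ 9 ÷ (1/999) = 8991.
9⁴ = 6561 < 8991 ≤ 10000 = 10⁴, so L = 10.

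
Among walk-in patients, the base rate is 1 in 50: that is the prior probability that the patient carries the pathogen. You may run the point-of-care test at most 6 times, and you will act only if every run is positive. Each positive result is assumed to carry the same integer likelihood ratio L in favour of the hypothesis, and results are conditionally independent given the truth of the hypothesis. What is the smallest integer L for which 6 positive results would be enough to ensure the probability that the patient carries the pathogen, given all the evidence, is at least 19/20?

Prior odds = 0.02/0.98 = 1/49.
Target odds = 0.95/0.05 = 19.
Need L⁶ ≥ 19 ÷ (1/49) = 931.
3⁶ = 729 < 931 ≤ 4096 = 4⁶, so L = 4.

4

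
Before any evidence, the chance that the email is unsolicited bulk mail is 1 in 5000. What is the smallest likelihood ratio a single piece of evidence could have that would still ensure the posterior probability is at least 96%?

Prior odds = 0.0002/0.9998 = 1/4999.
Target odds = 0.96/0.04 = 24.
Required Bayes factor = 24 ÷ (1/4999) = 119976.

119976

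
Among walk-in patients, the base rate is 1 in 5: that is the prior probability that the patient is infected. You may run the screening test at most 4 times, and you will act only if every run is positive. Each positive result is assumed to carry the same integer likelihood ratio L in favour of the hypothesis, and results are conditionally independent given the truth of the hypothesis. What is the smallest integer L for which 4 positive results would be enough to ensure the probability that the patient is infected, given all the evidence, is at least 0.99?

Prior odds = 0.2/0.8 = 0.25.
Target odds = 0.99/0.01 = 99.
Need L⁴ ≥ 99 ÷ 0.25 = 396.
4⁴ = 256 < 396 ≤ 625 = 5⁴, so L = 5.

5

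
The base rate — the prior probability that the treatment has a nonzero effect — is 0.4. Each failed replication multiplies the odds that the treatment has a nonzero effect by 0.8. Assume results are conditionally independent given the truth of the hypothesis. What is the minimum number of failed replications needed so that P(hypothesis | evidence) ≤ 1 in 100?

Prior odds = 0.4/0.6 = 2/3.
Likelihood ratio per failed replication = 0.8.
Target odds: 0.01 ÷ 0.99 = 1/99.
Need (2/3) × 0.8ⁿ ≤ 1/99, i.e. 0.8ⁿ ≤ 1/66.
0.8¹⁸ ≈0.0180144 is still above 1/66 but 0.8¹⁹ ≈0.0144115 is at or below it, so n = 19.

19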